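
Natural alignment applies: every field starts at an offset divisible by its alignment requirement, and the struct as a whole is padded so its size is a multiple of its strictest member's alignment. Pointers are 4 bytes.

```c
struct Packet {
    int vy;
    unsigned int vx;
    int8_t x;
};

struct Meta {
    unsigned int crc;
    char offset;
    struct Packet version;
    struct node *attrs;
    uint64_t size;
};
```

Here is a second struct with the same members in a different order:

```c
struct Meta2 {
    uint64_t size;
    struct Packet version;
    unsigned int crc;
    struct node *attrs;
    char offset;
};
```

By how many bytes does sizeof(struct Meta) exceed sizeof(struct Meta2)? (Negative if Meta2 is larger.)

0

Packet: 0..4  vy  (4B, 4-aligned); 4..8  vx  (4B, 4-aligned); 8..9  x  (1B, 1-aligned); 9..12  -- tail padding (3B); sizeof = 12, alignof = 4
0..4  crc  (4B, 4-aligned)
4..5  offset  (1B, 1-aligned)
5..8  -- padding (3B)
8..20  version  (12B, 4-aligned)
20..24  attrs  (4B, 4-aligned)
24..32  size  (8B, 8-aligned)
sizeof = 32, alignof = 8
— Meta2 —
0..8  size  (8B, 8-aligned)
8..20  version  (12B, 4-aligned)
20..24  crc  (4B, 4-aligned)
24..28  attrs  (4B, 4-aligned)
28..29  offset  (1B, 1-aligned)
29..32  -- tail padding (3B)
sizeof = 32, alignof = 8
32 − 32 = 0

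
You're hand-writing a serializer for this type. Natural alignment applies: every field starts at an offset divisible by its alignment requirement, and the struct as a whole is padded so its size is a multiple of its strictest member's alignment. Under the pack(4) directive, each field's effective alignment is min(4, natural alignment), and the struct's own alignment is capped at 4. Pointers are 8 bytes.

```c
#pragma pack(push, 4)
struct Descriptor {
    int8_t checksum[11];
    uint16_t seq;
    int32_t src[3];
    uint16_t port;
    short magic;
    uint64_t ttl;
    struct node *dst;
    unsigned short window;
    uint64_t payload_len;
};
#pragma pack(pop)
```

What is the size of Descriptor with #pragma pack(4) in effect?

60

checksum at 0 (size 11, align 1) → ends 11
pad 1 to align 2 for seq
seq at 12 (size 2, align 2) → ends 14
pad 2 to align 4 for src
src at 16 (size 12, align 4) → ends 28
port at 28 (size 2, align 2) → ends 30
magic at 30 (size 2, align 2) → ends 32
ttl at 32 (size 8, align 4) → ends 40
dst at 40 (size 8, align 4) → ends 48
window at 48 (size 2, align 2) → ends 50
pad 2 to align 4 for payload_len
payload_len at 52 (size 8, align 4) → ends 60
total 60 bytes, alignment 4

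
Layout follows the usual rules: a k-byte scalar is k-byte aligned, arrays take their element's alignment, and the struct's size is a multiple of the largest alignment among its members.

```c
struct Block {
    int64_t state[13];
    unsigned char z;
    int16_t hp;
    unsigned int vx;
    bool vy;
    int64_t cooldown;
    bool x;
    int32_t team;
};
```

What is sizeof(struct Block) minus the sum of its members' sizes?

0..104  state  (104B, 8-aligned)
104..105  z  (1B, 1-aligned)
105..106  -- padding (1B)
106..108  hp  (2B, 2-aligned)
108..112  vx  (4B, 4-aligned)
112..113  vy  (1B, 1-aligned)
113..120  -- padding (7B)
120..128  cooldown  (8B, 8-aligned)
128..129  x  (1B, 1-aligned)
129..132  -- padding (3B)
132..136  team  (4B, 4-aligned)
sizeof = 136, alignof = 8
data bytes 125, size 136 → padding 11

11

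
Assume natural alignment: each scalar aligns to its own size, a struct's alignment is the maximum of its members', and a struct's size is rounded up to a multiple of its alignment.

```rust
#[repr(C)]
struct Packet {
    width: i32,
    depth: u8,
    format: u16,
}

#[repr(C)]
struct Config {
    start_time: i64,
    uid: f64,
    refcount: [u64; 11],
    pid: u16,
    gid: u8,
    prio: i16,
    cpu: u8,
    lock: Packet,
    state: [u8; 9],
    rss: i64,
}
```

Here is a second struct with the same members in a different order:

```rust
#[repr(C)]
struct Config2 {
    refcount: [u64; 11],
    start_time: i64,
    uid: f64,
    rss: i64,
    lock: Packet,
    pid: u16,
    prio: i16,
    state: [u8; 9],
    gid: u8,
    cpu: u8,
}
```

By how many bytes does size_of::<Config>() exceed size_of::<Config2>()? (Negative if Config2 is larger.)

8

Packet: @0: width [4B, align 4] → 4; @4: depth [1B, align 1] → 5; +1 pad (align 2); @6: format [2B, align 2] → 8; size 8, align 4
@0: start_time [8B, align 8] → 8
@8: uid [8B, align 8] → 16
@16: refcount [88B, align 8] → 104
@104: pid [2B, align 2] → 106
@106: gid [1B, align 1] → 107
+1 pad (align 2)
@108: prio [2B, align 2] → 110
@110: cpu [1B, align 1] → 111
+1 pad (align 4)
@112: lock [8B, align 4] → 120
@120: state [9B, align 1] → 129
+7 pad (align 8)
@136: rss [8B, align 8] → 144
size 144, align 8
— Config2 —
@0: refcount [88B, align 8] → 88
@88: start_time [8B, align 8] → 96
@96: uid [8B, align 8] → 104
@104: rss [8B, align 8] → 112
@112: lock [8B, align 4] → 120
@120: pid [2B, align 2] → 122
@122: prio [2B, align 2] → 124
@124: state [9B, align 1] → 133
@133: gid [1B, align 1] → 134
@134: cpu [1B, align 1] → 135
+1 tail pad (align 8)
size 136, align 8
144 − 136 = 8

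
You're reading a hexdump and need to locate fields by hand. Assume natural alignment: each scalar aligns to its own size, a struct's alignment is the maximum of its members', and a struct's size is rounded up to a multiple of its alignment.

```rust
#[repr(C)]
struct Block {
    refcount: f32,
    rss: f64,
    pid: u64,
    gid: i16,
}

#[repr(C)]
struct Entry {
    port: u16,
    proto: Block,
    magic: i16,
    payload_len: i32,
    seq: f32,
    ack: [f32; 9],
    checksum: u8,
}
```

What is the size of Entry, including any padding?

Block: 0..4  refcount  (4B, 4-aligned); 4..8  -- padding (4B); 8..16  rss  (8B, 8-aligned); 16..24  pid  (8B, 8-aligned); 24..26  gid  (2B, 2-aligned); 26..32  -- tail padding (6B); sizeof = 32, alignof = 8
0..2  port  (2B, 2-aligned)
2..8  -- padding (6B)
8..40  proto  (32B, 8-aligned)
40..42  magic  (2B, 2-aligned)
42..44  -- padding (2B)
44..48  payload_len  (4B, 4-aligned)
48..52  seq  (4B, 4-aligned)
52..88  ack  (36B, 4-aligned)
88..89  checksum  (1B, 1-aligned)
89..96  -- tail padding (7B)
sizeof = 96, alignof = 8

96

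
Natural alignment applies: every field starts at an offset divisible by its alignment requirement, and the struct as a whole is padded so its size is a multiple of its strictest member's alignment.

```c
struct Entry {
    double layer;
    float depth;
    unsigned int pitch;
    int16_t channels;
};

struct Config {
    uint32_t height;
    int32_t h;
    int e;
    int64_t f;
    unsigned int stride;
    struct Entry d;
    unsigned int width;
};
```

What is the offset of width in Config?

56

Entry: 0..8  layer  (8B, 8-aligned); 8..12  depth  (4B, 4-aligned); 12..16  pitch  (4B, 4-aligned); 16..18  channels  (2B, 2-aligned); 18..24  -- tail padding (6B); sizeof = 24, alignof = 8
0..4  height  (4B, 4-aligned)
4..8  h  (4B, 4-aligned)
8..12  e  (4B, 4-aligned)
12..16  -- padding (4B)
16..24  f  (8B, 8-aligned)
24..28  stride  (4B, 4-aligned)
28..32  -- padding (4B)
32..56  d  (24B, 8-aligned)
56..60  width  (4B, 4-aligned)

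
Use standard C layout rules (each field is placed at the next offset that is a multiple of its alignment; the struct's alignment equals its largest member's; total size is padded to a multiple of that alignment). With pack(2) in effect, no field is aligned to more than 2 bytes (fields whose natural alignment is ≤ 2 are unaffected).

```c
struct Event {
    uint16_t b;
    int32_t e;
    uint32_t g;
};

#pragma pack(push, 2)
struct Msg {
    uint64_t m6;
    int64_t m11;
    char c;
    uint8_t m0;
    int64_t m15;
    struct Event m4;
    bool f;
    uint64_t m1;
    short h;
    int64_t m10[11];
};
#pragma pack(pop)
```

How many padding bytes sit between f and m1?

Event: 0..2  b  (2B, 2-aligned); 2..4  -- padding (2B); 4..8  e  (4B, 4-aligned); 8..12  g  (4B, 4-aligned); sizeof = 12, alignof = 4
0..8  m6  (8B, 2-aligned)
8..16  m11  (8B, 2-aligned)
16..17  c  (1B, 1-aligned)
17..18  m0  (1B, 1-aligned)
18..26  m15  (8B, 2-aligned)
26..38  m4  (12B, 2-aligned)
38..39  f  (1B, 1-aligned)
39..40  -- padding (1B)
40..48  m1  (8B, 2-aligned)

1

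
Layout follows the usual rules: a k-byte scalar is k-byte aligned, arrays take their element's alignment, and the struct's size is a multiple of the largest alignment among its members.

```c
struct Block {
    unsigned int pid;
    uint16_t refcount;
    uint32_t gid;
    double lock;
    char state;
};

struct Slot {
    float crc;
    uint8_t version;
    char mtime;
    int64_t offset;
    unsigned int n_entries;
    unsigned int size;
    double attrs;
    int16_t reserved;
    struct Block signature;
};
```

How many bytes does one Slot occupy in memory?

72

Block: @0: pid [4B, align 4] → 4; @4: refcount [2B, align 2] → 6; +2 pad (align 4); @8: gid [4B, align 4] → 12; +4 pad (align 8); @16: lock [8B, align 8] → 24; @24: state [1B, align 1] → 25; +7 tail pad (align 8); size 32, align 8
@0: crc [4B, align 4] → 4
@4: version [1B, align 1] → 5
@5: mtime [1B, align 1] → 6
+2 pad (align 8)
@8: offset [8B, align 8] → 16
@16: n_entries [4B, align 4] → 20
@20: size [4B, align 4] → 24
@24: attrs [8B, align 8] → 32
@32: reserved [2B, align 2] → 34
+6 pad (align 8)
@40: signature [32B, align 8] → 72
size 72, align 8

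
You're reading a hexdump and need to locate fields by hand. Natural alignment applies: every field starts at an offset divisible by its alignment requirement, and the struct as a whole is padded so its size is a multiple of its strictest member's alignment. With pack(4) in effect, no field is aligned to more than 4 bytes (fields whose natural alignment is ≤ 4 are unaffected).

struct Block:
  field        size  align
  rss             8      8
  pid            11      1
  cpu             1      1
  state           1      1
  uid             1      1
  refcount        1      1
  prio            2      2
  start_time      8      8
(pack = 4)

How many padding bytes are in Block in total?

3

rss at 0 (size 8, align 4) → ends 8
pid at 8 (size 11, align 1) → ends 19
cpu at 19 (size 1, align 1) → ends 20
state at 20 (size 1, align 1) → ends 21
uid at 21 (size 1, align 1) → ends 22
refcount at 22 (size 1, align 1) → ends 23
pad 1 to align 2 for prio
prio at 24 (size 2, align 2) → ends 26
pad 2 to align 4 for start_time
start_time at 28 (size 8, align 4) → ends 36
total 36 bytes, alignment 4
data bytes 33, size 36 → padding 3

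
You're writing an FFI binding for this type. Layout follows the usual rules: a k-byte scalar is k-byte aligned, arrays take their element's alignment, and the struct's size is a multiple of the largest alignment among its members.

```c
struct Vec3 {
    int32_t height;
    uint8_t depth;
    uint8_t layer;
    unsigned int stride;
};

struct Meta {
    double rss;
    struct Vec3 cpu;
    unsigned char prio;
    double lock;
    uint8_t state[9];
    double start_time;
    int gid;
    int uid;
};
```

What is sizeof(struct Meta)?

64 bytes

Vec3: height at 0 (size 4, align 4) → ends 4; depth at 4 (size 1, align 1) → ends 5; layer at 5 (size 1, align 1) → ends 6; pad 2 to align 4 for stride; stride at 8 (size 4, align 4) → ends 12; total 12 bytes, alignment 4
rss at 0 (size 8, align 8) → ends 8
cpu at 8 (size 12, align 4) → ends 20
prio at 20 (size 1, align 1) → ends 21
pad 3 to align 8 for lock
lock at 24 (size 8, align 8) → ends 32
state at 32 (size 9, align 1) → ends 41
pad 7 to align 8 for start_time
start_time at 48 (size 8, align 8) → ends 56
gid at 56 (size 4, align 4) → ends 60
uid at 60 (size 4, align 4) → ends 64
total 64 bytes, alignment 8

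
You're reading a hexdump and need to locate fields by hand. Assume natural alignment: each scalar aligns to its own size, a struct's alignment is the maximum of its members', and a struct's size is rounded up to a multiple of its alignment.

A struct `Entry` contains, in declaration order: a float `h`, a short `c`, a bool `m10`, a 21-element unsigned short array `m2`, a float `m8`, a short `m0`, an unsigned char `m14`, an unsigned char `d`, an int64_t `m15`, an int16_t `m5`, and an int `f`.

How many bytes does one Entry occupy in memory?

0..4  h  (4B, 4-aligned)
4..6  c  (2B, 2-aligned)
6..7  m10  (1B, 1-aligned)
7..8  -- padding (1B)
8..50  m2  (42B, 2-aligned)
50..52  -- padding (2B)
52..56  m8  (4B, 4-aligned)
56..58  m0  (2B, 2-aligned)
58..59  m14  (1B, 1-aligned)
59..60  d  (1B, 1-aligned)
60..64  -- padding (4B)
64..72  m15  (8B, 8-aligned)
72..74  m5  (2B, 2-aligned)
74..76  -- padding (2B)
76..80  f  (4B, 4-aligned)
sizeof = 80, alignof = 8

80 bytes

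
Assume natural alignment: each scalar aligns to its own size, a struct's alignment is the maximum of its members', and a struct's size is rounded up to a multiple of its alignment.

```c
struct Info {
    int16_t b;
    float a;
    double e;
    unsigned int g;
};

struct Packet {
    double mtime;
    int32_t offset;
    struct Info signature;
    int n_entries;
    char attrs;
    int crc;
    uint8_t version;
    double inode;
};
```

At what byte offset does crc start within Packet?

48

Info: @0: b [2B, align 2] → 2; +2 pad (align 4); @4: a [4B, align 4] → 8; @8: e [8B, align 8] → 16; @16: g [4B, align 4] → 20; +4 tail pad (align 8); size 24, align 8
@0: mtime [8B, align 8] → 8
@8: offset [4B, align 4] → 12
+4 pad (align 8)
@16: signature [24B, align 8] → 40
@40: n_entries [4B, align 4] → 44
@44: attrs [1B, align 1] → 45
+3 pad (align 4)
@48: crc [4B, align 4] → 52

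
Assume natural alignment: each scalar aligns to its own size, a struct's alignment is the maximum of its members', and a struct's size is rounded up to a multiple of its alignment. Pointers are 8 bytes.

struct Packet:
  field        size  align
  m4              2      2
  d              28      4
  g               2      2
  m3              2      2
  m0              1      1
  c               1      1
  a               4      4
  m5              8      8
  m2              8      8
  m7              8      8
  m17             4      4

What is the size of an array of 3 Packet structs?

m4 at 0 (size 2, align 2) → ends 2
pad 2 to align 4 for d
d at 4 (size 28, align 4) → ends 32
g at 32 (size 2, align 2) → ends 34
m3 at 34 (size 2, align 2) → ends 36
m0 at 36 (size 1, align 1) → ends 37
c at 37 (size 1, align 1) → ends 38
pad 2 to align 4 for a
a at 40 (size 4, align 4) → ends 44
pad 4 to align 8 for m5
m5 at 48 (size 8, align 8) → ends 56
m2 at 56 (size 8, align 8) → ends 64
m7 at 64 (size 8, align 8) → ends 72
m17 at 72 (size 4, align 4) → ends 76
tail pad 4 to reach multiple of 8
total 80 bytes, alignment 8
array of 3: 3 × 80 = 240

240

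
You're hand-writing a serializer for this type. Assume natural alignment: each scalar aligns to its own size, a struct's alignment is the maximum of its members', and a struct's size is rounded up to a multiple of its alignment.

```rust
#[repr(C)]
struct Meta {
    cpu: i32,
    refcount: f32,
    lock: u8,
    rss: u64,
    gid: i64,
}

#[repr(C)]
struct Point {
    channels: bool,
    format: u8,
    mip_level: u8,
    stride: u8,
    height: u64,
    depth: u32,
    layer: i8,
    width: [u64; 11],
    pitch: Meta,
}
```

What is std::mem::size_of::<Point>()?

Meta: @0: cpu [4B, align 4] → 4; @4: refcount [4B, align 4] → 8; @8: lock [1B, align 1] → 9; +7 pad (align 8); @16: rss [8B, align 8] → 24; @24: gid [8B, align 8] → 32; size 32, align 8
@0: channels [1B, align 1] → 1
@1: format [1B, align 1] → 2
@2: mip_level [1B, align 1] → 3
@3: stride [1B, align 1] → 4
+4 pad (align 8)
@8: height [8B, align 8] → 16
@16: depth [4B, align 4] → 20
@20: layer [1B, align 1] → 21
+3 pad (align 8)
@24: width [88B, align 8] → 112
@112: pitch [32B, align 8] → 144
size 144, align 8

144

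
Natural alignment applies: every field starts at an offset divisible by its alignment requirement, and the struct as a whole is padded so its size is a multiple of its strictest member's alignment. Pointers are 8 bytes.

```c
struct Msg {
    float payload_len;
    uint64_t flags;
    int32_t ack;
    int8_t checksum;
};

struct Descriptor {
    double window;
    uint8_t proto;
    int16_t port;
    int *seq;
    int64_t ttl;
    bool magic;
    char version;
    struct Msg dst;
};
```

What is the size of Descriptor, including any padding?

Msg: payload_len at 0 (size 4, align 4) → ends 4; pad 4 to align 8 for flags; flags at 8 (size 8, align 8) → ends 16; ack at 16 (size 4, align 4) → ends 20; checksum at 20 (size 1, align 1) → ends 21; tail pad 3 to reach multiple of 8; total 24 bytes, alignment 8
window at 0 (size 8, align 8) → ends 8
proto at 8 (size 1, align 1) → ends 9
pad 1 to align 2 for port
port at 10 (size 2, align 2) → ends 12
pad 4 to align 8 for seq
seq at 16 (size 8, align 8) → ends 24
ttl at 24 (size 8, align 8) → ends 32
magic at 32 (size 1, align 1) → ends 33
version at 33 (size 1, align 1) → ends 34
pad 6 to align 8 for dst
dst at 40 (size 24, align 8) → ends 64
total 64 bytes, alignment 8

64 bytes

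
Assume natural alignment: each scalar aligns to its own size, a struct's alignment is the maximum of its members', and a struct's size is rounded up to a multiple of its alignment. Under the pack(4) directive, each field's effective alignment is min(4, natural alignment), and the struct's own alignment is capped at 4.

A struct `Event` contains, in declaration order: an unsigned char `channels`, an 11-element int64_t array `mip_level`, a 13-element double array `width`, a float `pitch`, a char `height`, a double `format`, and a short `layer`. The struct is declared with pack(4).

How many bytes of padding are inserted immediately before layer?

0..1  channels  (1B, 1-aligned)
1..4  -- padding (3B)
4..92  mip_level  (88B, 4-aligned)
92..196  width  (104B, 4-aligned)
196..200  pitch  (4B, 4-aligned)
200..201  height  (1B, 1-aligned)
201..204  -- padding (3B)
204..212  format  (8B, 4-aligned)
212..214  layer  (2B, 2-aligned)

0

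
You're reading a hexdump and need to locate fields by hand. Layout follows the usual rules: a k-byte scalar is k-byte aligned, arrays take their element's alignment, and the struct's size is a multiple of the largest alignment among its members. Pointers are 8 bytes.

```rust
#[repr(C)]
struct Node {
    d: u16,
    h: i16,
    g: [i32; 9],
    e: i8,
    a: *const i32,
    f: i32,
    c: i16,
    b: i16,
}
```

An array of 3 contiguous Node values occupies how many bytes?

@0: d [2B, align 2] → 2
@2: h [2B, align 2] → 4
@4: g [36B, align 4] → 40
@40: e [1B, align 1] → 41
+7 pad (align 8)
@48: a [8B, align 8] → 56
@56: f [4B, align 4] → 60
@60: c [2B, align 2] → 62
@62: b [2B, align 2] → 64
size 64, align 8
array of 3: 3 × 64 = 192

192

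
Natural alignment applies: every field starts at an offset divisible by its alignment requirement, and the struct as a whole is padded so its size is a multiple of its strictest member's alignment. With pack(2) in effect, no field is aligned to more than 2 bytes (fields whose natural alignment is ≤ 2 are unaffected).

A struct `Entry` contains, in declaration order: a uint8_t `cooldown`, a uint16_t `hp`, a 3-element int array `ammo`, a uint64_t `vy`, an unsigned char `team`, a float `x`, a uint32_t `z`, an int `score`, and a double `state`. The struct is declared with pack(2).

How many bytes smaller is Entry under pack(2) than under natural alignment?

2

natural layout:
  0..1  cooldown  (1B, 1-aligned)
  1..2  -- padding (1B)
  2..4  hp  (2B, 2-aligned)
  4..16  ammo  (12B, 4-aligned)
  16..24  vy  (8B, 8-aligned)
  24..25  team  (1B, 1-aligned)
  25..28  -- padding (3B)
  28..32  x  (4B, 4-aligned)
  32..36  z  (4B, 4-aligned)
  36..40  score  (4B, 4-aligned)
  40..48  state  (8B, 8-aligned)
  sizeof = 48, alignof = 8
packed(2) layout:
  0..1  cooldown  (1B, 1-aligned)
  1..2  -- padding (1B)
  2..4  hp  (2B, 2-aligned)
  4..16  ammo  (12B, 2-aligned)
  16..24  vy  (8B, 2-aligned)
  24..25  team  (1B, 1-aligned)
  25..26  -- padding (1B)
  26..30  x  (4B, 2-aligned)
  30..34  z  (4B, 2-aligned)
  34..38  score  (4B, 2-aligned)
  38..46  state  (8B, 2-aligned)
  sizeof = 46, alignof = 2
48 − 46 = 2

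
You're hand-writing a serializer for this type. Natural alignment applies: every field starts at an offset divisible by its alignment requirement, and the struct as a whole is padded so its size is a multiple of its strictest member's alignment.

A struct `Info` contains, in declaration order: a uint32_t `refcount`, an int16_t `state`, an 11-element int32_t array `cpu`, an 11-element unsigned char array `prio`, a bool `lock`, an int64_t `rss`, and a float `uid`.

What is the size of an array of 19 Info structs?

refcount at 0 (size 4, align 4) → ends 4
state at 4 (size 2, align 2) → ends 6
pad 2 to align 4 for cpu
cpu at 8 (size 44, align 4) → ends 52
prio at 52 (size 11, align 1) → ends 63
lock at 63 (size 1, align 1) → ends 64
rss at 64 (size 8, align 8) → ends 72
uid at 72 (size 4, align 4) → ends 76
tail pad 4 to reach multiple of 8
total 80 bytes, alignment 8
array of 19: 19 × 80 = 1520

1520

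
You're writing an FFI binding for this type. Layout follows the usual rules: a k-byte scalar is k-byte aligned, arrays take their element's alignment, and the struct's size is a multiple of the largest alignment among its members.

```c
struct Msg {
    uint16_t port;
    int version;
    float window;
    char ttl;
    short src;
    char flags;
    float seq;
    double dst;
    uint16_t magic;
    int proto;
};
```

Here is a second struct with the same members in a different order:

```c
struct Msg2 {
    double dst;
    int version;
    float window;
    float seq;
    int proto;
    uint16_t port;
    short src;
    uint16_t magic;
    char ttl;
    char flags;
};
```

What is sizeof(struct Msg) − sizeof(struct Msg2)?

port at 0 (size 2, align 2) → ends 2
pad 2 to align 4 for version
version at 4 (size 4, align 4) → ends 8
window at 8 (size 4, align 4) → ends 12
ttl at 12 (size 1, align 1) → ends 13
pad 1 to align 2 for src
src at 14 (size 2, align 2) → ends 16
flags at 16 (size 1, align 1) → ends 17
pad 3 to align 4 for seq
seq at 20 (size 4, align 4) → ends 24
dst at 24 (size 8, align 8) → ends 32
magic at 32 (size 2, align 2) → ends 34
pad 2 to align 4 for proto
proto at 36 (size 4, align 4) → ends 40
total 40 bytes, alignment 8
— Msg2 —
dst at 0 (size 8, align 8) → ends 8
version at 8 (size 4, align 4) → ends 12
window at 12 (size 4, align 4) → ends 16
seq at 16 (size 4, align 4) → ends 20
proto at 20 (size 4, align 4) → ends 24
port at 24 (size 2, align 2) → ends 26
src at 26 (size 2, align 2) → ends 28
magic at 28 (size 2, align 2) → ends 30
ttl at 30 (size 1, align 1) → ends 31
flags at 31 (size 1, align 1) → ends 32
total 32 bytes, alignment 8
40 − 32 = 8

8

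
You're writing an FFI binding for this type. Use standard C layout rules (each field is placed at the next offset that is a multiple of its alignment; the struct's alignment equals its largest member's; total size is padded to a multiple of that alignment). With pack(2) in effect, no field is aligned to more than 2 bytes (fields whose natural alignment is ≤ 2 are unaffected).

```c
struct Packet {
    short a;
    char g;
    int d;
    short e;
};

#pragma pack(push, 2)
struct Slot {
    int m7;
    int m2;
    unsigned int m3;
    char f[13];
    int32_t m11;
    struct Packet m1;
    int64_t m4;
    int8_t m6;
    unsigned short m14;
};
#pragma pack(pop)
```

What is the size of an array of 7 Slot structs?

Packet: @0: a [2B, align 2] → 2; @2: g [1B, align 1] → 3; +1 pad (align 4); @4: d [4B, align 4] → 8; @8: e [2B, align 2] → 10; +2 tail pad (align 4); size 12, align 4
@0: m7 [4B, align 2] → 4
@4: m2 [4B, align 2] → 8
@8: m3 [4B, align 2] → 12
@12: f [13B, align 1] → 25
+1 pad (align 2)
@26: m11 [4B, align 2] → 30
@30: m1 [12B, align 2] → 42
@42: m4 [8B, align 2] → 50
@50: m6 [1B, align 1] → 51
+1 pad (align 2)
@52: m14 [2B, align 2] → 54
size 54, align 2
array of 7: 7 × 54 = 378

378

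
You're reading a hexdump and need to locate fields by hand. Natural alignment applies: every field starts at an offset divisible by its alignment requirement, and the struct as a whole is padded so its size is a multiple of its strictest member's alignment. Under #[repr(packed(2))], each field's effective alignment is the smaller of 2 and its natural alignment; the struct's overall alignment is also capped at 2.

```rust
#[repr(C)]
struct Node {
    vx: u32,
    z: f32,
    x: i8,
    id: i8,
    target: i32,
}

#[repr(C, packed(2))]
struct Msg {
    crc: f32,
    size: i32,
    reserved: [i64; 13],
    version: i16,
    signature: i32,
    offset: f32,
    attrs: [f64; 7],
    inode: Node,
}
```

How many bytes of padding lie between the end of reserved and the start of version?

Node: 0..4  vx  (4B, 4-aligned); 4..8  z  (4B, 4-aligned); 8..9  x  (1B, 1-aligned); 9..10  id  (1B, 1-aligned); 10..12  -- padding (2B); 12..16  target  (4B, 4-aligned); sizeof = 16, alignof = 4
0..4  crc  (4B, 2-aligned)
4..8  size  (4B, 2-aligned)
8..112  reserved  (104B, 2-aligned)
112..114  version  (2B, 2-aligned)

0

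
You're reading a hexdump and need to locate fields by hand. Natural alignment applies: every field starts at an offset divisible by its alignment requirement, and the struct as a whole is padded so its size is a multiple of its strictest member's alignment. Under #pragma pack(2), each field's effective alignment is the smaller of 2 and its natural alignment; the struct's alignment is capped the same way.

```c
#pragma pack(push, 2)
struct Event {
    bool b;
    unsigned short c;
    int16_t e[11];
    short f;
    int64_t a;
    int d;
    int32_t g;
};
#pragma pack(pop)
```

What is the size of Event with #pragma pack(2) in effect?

0..1  b  (1B, 1-aligned)
1..2  -- padding (1B)
2..4  c  (2B, 2-aligned)
4..26  e  (22B, 2-aligned)
26..28  f  (2B, 2-aligned)
28..36  a  (8B, 2-aligned)
36..40  d  (4B, 2-aligned)
40..44  g  (4B, 2-aligned)
sizeof = 44, alignof = 2

44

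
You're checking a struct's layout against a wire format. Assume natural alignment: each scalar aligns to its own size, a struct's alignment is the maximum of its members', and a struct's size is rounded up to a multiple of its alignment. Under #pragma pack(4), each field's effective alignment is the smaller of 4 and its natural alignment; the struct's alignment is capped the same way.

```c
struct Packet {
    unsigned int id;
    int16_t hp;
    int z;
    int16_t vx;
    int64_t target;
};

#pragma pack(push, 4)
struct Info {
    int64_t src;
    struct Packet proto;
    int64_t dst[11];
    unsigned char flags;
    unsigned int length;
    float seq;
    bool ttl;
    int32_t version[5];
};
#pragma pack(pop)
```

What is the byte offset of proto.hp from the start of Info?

12

Packet: 0..4  id  (4B, 4-aligned); 4..6  hp  (2B, 2-aligned); 6..8  -- padding (2B); 8..12  z  (4B, 4-aligned); 12..14  vx  (2B, 2-aligned); 14..16  -- padding (2B); 16..24  target  (8B, 8-aligned); sizeof = 24, alignof = 8
0..8  src  (8B, 4-aligned)
8..32  proto  (24B, 4-aligned)
within Packet: hp at 4
8 + 4 = 12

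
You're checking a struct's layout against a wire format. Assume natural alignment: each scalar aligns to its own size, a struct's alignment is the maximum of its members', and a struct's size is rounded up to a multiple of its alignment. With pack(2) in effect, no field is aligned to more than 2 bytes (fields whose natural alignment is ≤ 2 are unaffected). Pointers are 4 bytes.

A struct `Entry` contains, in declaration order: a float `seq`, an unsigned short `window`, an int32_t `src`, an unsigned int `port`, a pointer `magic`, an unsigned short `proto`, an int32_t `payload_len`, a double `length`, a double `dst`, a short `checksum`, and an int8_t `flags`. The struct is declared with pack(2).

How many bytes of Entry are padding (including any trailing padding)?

0..4  seq  (4B, 2-aligned)
4..6  window  (2B, 2-aligned)
6..10  src  (4B, 2-aligned)
10..14  port  (4B, 2-aligned)
14..18  magic  (4B, 2-aligned)
18..20  proto  (2B, 2-aligned)
20..24  payload_len  (4B, 2-aligned)
24..32  length  (8B, 2-aligned)
32..40  dst  (8B, 2-aligned)
40..42  checksum  (2B, 2-aligned)
42..43  flags  (1B, 1-aligned)
43..44  -- tail padding (1B)
sizeof = 44, alignof = 2
data bytes 43, size 44 → padding 1

1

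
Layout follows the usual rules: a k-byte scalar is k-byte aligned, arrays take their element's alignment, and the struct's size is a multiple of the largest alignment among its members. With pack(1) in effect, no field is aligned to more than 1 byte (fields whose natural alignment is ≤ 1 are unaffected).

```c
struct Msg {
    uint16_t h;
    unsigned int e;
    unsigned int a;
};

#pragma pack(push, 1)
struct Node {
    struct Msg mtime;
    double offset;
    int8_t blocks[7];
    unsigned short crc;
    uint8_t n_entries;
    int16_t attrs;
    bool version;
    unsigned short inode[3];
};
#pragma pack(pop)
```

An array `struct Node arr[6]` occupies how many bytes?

Msg: h at 0 (size 2, align 2) → ends 2; pad 2 to align 4 for e; e at 4 (size 4, align 4) → ends 8; a at 8 (size 4, align 4) → ends 12; total 12 bytes, alignment 4
mtime at 0 (size 12, align 1) → ends 12
offset at 12 (size 8, align 1) → ends 20
blocks at 20 (size 7, align 1) → ends 27
crc at 27 (size 2, align 1) → ends 29
n_entries at 29 (size 1, align 1) → ends 30
attrs at 30 (size 2, align 1) → ends 32
version at 32 (size 1, align 1) → ends 33
inode at 33 (size 6, align 1) → ends 39
total 39 bytes, alignment 1
array of 6: 6 × 39 = 234

234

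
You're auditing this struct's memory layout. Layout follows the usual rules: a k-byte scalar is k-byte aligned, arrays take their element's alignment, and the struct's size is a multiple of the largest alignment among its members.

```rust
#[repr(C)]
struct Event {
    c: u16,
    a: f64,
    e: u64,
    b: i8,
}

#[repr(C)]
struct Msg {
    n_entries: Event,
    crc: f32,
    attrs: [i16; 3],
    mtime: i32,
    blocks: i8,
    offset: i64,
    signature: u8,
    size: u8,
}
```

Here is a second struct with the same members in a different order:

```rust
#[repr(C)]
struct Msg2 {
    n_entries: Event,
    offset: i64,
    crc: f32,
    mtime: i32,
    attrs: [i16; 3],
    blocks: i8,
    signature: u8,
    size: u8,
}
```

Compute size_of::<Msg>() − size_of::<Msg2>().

Event: @0: c [2B, align 2] → 2; +6 pad (align 8); @8: a [8B, align 8] → 16; @16: e [8B, align 8] → 24; @24: b [1B, align 1] → 25; +7 tail pad (align 8); size 32, align 8
@0: n_entries [32B, align 8] → 32
@32: crc [4B, align 4] → 36
@36: attrs [6B, align 2] → 42
+2 pad (align 4)
@44: mtime [4B, align 4] → 48
@48: blocks [1B, align 1] → 49
+7 pad (align 8)
@56: offset [8B, align 8] → 64
@64: signature [1B, align 1] → 65
@65: size [1B, align 1] → 66
+6 tail pad (align 8)
size 72, align 8
— Msg2 —
@0: n_entries [32B, align 8] → 32
@32: offset [8B, align 8] → 40
@40: crc [4B, align 4] → 44
@44: mtime [4B, align 4] → 48
@48: attrs [6B, align 2] → 54
@54: blocks [1B, align 1] → 55
@55: signature [1B, align 1] → 56
@56: size [1B, align 1] → 57
+7 tail pad (align 8)
size 64, align 8
72 − 64 = 8

8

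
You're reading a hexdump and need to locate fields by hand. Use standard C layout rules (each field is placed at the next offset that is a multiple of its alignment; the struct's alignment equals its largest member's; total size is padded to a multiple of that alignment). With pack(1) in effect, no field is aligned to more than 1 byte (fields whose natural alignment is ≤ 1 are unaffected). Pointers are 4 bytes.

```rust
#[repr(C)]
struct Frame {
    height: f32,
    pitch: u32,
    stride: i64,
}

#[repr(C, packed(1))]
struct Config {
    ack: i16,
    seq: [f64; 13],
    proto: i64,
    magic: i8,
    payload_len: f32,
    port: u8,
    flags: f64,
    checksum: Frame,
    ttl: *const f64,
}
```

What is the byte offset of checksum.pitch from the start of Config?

Frame: height at 0 (size 4, align 4) → ends 4; pitch at 4 (size 4, align 4) → ends 8; stride at 8 (size 8, align 8) → ends 16; total 16 bytes, alignment 8
ack at 0 (size 2, align 1) → ends 2
seq at 2 (size 104, align 1) → ends 106
proto at 106 (size 8, align 1) → ends 114
magic at 114 (size 1, align 1) → ends 115
payload_len at 115 (size 4, align 1) → ends 119
port at 119 (size 1, align 1) → ends 120
flags at 120 (size 8, align 1) → ends 128
checksum at 128 (size 16, align 1) → ends 144
within Frame: pitch at 4
128 + 4 = 132

132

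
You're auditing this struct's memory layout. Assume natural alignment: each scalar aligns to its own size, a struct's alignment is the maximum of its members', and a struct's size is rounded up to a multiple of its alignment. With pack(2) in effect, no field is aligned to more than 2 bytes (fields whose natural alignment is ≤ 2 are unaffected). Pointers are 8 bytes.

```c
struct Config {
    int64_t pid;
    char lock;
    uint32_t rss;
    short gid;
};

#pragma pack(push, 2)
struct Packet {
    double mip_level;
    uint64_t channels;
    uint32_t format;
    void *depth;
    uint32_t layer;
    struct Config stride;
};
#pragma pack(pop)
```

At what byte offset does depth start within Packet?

Config: pid at 0 (size 8, align 8) → ends 8; lock at 8 (size 1, align 1) → ends 9; pad 3 to align 4 for rss; rss at 12 (size 4, align 4) → ends 16; gid at 16 (size 2, align 2) → ends 18; tail pad 6 to reach multiple of 8; total 24 bytes, alignment 8
mip_level at 0 (size 8, align 2) → ends 8
channels at 8 (size 8, align 2) → ends 16
format at 16 (size 4, align 2) → ends 20
depth at 20 (size 8, align 2) → ends 28

20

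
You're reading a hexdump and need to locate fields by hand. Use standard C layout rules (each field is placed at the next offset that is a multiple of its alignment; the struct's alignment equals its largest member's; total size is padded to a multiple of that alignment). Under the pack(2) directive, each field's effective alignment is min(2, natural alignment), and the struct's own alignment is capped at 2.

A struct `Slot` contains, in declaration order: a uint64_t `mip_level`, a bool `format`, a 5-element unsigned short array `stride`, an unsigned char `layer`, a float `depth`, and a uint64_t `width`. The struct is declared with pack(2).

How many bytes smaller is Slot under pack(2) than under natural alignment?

natural layout:
  @0: mip_level [8B, align 8] → 8
  @8: format [1B, align 1] → 9
  +1 pad (align 2)
  @10: stride [10B, align 2] → 20
  @20: layer [1B, align 1] → 21
  +3 pad (align 4)
  @24: depth [4B, align 4] → 28
  +4 pad (align 8)
  @32: width [8B, align 8] → 40
  size 40, align 8
packed(2) layout:
  @0: mip_level [8B, align 2] → 8
  @8: format [1B, align 1] → 9
  +1 pad (align 2)
  @10: stride [10B, align 2] → 20
  @20: layer [1B, align 1] → 21
  +1 pad (align 2)
  @22: depth [4B, align 2] → 26
  @26: width [8B, align 2] → 34
  size 34, align 2
40 − 34 = 6

6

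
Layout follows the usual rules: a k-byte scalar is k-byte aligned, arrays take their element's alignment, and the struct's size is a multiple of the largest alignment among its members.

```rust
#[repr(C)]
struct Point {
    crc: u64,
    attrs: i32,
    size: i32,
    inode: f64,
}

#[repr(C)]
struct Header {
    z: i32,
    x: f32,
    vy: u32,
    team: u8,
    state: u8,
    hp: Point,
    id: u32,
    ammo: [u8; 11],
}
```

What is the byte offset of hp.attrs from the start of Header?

Point: @0: crc [8B, align 8] → 8; @8: attrs [4B, align 4] → 12; @12: size [4B, align 4] → 16; @16: inode [8B, align 8] → 24; size 24, align 8
@0: z [4B, align 4] → 4
@4: x [4B, align 4] → 8
@8: vy [4B, align 4] → 12
@12: team [1B, align 1] → 13
@13: state [1B, align 1] → 14
+2 pad (align 8)
@16: hp [24B, align 8] → 40
within Point: attrs at 8
16 + 8 = 24

24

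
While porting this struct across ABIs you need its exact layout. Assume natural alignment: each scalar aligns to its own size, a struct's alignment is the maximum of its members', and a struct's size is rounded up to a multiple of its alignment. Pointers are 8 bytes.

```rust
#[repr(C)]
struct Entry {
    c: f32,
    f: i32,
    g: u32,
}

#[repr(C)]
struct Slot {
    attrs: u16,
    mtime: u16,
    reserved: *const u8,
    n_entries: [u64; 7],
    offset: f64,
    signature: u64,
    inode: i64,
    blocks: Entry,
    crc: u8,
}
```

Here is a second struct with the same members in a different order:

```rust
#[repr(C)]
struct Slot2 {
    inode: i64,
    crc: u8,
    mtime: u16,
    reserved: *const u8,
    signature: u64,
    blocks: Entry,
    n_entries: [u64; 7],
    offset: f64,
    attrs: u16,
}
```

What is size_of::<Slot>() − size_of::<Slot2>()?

-8

Entry: c at 0 (size 4, align 4) → ends 4; f at 4 (size 4, align 4) → ends 8; g at 8 (size 4, align 4) → ends 12; total 12 bytes, alignment 4
attrs at 0 (size 2, align 2) → ends 2
mtime at 2 (size 2, align 2) → ends 4
pad 4 to align 8 for reserved
reserved at 8 (size 8, align 8) → ends 16
n_entries at 16 (size 56, align 8) → ends 72
offset at 72 (size 8, align 8) → ends 80
signature at 80 (size 8, align 8) → ends 88
inode at 88 (size 8, align 8) → ends 96
blocks at 96 (size 12, align 4) → ends 108
crc at 108 (size 1, align 1) → ends 109
tail pad 3 to reach multiple of 8
total 112 bytes, alignment 8
— Slot2 —
inode at 0 (size 8, align 8) → ends 8
crc at 8 (size 1, align 1) → ends 9
pad 1 to align 2 for mtime
mtime at 10 (size 2, align 2) → ends 12
pad 4 to align 8 for reserved
reserved at 16 (size 8, align 8) → ends 24
signature at 24 (size 8, align 8) → ends 32
blocks at 32 (size 12, align 4) → ends 44
pad 4 to align 8 for n_entries
n_entries at 48 (size 56, align 8) → ends 104
offset at 104 (size 8, align 8) → ends 112
attrs at 112 (size 2, align 2) → ends 114
tail pad 6 to reach multiple of 8
total 120 bytes, alignment 8
112 − 120 = -8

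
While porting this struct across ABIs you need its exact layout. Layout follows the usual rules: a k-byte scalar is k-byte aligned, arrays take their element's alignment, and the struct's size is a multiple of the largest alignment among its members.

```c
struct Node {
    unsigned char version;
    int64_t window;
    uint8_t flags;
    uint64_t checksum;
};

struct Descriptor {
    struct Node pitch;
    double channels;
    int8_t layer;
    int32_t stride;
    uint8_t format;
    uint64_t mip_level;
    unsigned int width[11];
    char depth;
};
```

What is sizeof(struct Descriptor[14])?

1568

Node: version at 0 (size 1, align 1) → ends 1; pad 7 to align 8 for window; window at 8 (size 8, align 8) → ends 16; flags at 16 (size 1, align 1) → ends 17; pad 7 to align 8 for checksum; checksum at 24 (size 8, align 8) → ends 32; total 32 bytes, alignment 8
pitch at 0 (size 32, align 8) → ends 32
channels at 32 (size 8, align 8) → ends 40
layer at 40 (size 1, align 1) → ends 41
pad 3 to align 4 for stride
stride at 44 (size 4, align 4) → ends 48
format at 48 (size 1, align 1) → ends 49
pad 7 to align 8 for mip_level
mip_level at 56 (size 8, align 8) → ends 64
width at 64 (size 44, align 4) → ends 108
depth at 108 (size 1, align 1) → ends 109
tail pad 3 to reach multiple of 8
total 112 bytes, alignment 8
array of 14: 14 × 112 = 1568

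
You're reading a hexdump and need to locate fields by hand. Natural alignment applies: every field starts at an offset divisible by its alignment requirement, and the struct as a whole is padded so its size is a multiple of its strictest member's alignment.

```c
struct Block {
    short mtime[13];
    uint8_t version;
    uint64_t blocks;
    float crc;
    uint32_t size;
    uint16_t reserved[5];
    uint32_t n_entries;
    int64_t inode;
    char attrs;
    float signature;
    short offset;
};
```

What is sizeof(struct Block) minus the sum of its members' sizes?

16

@0: mtime [26B, align 2] → 26
@26: version [1B, align 1] → 27
+5 pad (align 8)
@32: blocks [8B, align 8] → 40
@40: crc [4B, align 4] → 44
@44: size [4B, align 4] → 48
@48: reserved [10B, align 2] → 58
+2 pad (align 4)
@60: n_entries [4B, align 4] → 64
@64: inode [8B, align 8] → 72
@72: attrs [1B, align 1] → 73
+3 pad (align 4)
@76: signature [4B, align 4] → 80
@80: offset [2B, align 2] → 82
+6 tail pad (align 8)
size 88, align 8
data bytes 72, size 88 → padding 16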